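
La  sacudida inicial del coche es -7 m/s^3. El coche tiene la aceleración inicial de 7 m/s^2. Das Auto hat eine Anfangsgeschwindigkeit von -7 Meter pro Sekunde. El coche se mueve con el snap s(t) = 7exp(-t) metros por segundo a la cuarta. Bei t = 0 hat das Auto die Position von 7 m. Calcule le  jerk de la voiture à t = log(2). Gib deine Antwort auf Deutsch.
Um dies zu lösen, müssen wir 1 Stammfunktion unserer Gleichung für den Snap s(t) = 7·exp(-t) finden. Das Integral von dem Snap ist der Ruck. Mit j(0) = -7 erhalten wir j(t) = -7·exp(-t). Aus der Gleichung für den Ruck j(t) = -7·exp(-t), setzen wir t = log(2) ein und erhalten j = -7/2.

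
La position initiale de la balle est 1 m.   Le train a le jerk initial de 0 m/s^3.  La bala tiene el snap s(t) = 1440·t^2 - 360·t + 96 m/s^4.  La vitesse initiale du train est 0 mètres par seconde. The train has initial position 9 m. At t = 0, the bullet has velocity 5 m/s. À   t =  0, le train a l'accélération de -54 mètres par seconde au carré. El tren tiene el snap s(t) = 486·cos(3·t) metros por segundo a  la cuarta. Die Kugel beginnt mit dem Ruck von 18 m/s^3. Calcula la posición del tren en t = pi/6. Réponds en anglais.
Starting from snap s(t) = 486·cos(3·t), we take 4 antiderivatives. Taking ∫s(t)dt and applying j(0) = 0, we find j(t) = 162·sin(3·t). Integrating jerk and using the initial condition a(0) = -54, we get a(t) = -54·cos(3·t). The integral of acceleration is velocity. Using v(0) = 0, we get v(t) = -18·sin(3·t). The antiderivative of velocity, with x(0) = 9, gives position: x(t) = 6·cos(3·t) + 3. From the given position equation x(t) = 6·cos(3·t) + 3, we substitute t = pi/6 to get x = 3.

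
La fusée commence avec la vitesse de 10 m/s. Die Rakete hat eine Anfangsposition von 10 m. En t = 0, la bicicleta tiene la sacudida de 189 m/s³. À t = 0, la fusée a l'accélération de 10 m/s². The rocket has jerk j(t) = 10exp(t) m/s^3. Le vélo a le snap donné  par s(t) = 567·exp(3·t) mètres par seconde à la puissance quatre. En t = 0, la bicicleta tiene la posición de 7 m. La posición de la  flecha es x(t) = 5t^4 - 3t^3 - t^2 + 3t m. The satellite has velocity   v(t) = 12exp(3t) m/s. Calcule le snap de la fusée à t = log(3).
En partant du jerk j(t) = 10·exp(t), nous prenons 1 dérivée. En dérivant le jerk, nous obtenons le snap: s(t) = 10·exp(t). En utilisant s(t) = 10·exp(t) et en substituant t = log(3), nous trouvons s = 30.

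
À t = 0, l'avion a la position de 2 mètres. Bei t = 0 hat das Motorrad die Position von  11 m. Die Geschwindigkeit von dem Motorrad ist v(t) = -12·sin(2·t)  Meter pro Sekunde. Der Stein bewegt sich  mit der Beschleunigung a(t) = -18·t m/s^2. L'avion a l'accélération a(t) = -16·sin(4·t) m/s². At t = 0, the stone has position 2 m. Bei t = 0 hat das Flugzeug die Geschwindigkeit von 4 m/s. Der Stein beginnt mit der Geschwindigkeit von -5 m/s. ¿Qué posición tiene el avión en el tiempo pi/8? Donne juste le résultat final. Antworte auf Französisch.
À t = pi/8, x = 3.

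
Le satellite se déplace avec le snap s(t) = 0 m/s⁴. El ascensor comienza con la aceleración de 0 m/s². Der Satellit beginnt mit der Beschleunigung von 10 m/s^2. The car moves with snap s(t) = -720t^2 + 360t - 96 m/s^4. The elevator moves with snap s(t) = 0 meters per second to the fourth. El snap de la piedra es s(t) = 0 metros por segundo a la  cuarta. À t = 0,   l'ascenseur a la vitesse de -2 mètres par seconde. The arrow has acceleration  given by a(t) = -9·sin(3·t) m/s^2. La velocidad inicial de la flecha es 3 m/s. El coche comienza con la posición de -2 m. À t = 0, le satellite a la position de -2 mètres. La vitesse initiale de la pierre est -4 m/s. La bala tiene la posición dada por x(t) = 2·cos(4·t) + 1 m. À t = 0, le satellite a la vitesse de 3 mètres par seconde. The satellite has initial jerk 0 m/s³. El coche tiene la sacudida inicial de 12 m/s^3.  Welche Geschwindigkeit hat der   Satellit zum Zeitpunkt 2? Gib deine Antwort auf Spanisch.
Debemos encontrar la antiderivada de nuestra ecuación del snap s(t) = 0 3 veces. La antiderivada del snap es la sacudida. Usando j(0) = 0, obtenemos j(t) = 0. La antiderivada de la sacudida, con a(0) = 10, da la aceleración: a(t) = 10. Tomando ∫a(t)dt y aplicando v(0) = 3, encontramos v(t) = 10·t + 3. De la ecuación de la velocidad v(t) = 10·t + 3, sustituimos t = 2 para obtener v = 23.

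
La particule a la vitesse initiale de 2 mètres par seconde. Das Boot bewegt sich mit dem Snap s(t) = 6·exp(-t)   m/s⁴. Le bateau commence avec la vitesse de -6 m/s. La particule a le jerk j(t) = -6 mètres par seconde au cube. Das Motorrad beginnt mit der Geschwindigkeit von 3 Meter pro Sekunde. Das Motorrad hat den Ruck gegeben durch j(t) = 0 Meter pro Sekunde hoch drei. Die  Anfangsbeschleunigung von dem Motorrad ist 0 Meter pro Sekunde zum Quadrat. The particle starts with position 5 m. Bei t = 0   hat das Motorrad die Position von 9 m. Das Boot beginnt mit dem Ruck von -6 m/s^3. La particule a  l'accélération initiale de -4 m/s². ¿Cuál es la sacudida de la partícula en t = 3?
Usando j(t) = -6 y sustituyendo t = 3, encontramos j = -6.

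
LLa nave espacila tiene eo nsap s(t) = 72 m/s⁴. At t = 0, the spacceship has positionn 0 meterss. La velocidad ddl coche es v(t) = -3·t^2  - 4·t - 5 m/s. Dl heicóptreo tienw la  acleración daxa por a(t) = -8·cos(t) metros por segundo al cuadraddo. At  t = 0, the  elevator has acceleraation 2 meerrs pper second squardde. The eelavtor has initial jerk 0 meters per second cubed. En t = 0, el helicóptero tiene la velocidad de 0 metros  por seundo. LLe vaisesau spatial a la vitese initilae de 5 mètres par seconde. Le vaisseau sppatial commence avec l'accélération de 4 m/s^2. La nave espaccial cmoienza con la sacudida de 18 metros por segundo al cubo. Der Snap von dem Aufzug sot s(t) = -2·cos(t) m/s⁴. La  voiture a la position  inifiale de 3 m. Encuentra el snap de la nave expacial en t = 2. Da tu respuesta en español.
Tenemos el snap s(t) = 72. Sustituyendo t = 2: s(2) = 72.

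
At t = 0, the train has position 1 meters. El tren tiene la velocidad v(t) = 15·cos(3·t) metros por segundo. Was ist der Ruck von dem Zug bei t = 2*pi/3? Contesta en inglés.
Starting from velocity v(t) = 15·cos(3·t), we take 2 derivatives. Taking d/dt of v(t), we find a(t) = -45·sin(3·t). The derivative of acceleration gives jerk: j(t) = -135·cos(3·t). Using j(t) = -135·cos(3·t) and substituting t = 2*pi/3, we find j = -135.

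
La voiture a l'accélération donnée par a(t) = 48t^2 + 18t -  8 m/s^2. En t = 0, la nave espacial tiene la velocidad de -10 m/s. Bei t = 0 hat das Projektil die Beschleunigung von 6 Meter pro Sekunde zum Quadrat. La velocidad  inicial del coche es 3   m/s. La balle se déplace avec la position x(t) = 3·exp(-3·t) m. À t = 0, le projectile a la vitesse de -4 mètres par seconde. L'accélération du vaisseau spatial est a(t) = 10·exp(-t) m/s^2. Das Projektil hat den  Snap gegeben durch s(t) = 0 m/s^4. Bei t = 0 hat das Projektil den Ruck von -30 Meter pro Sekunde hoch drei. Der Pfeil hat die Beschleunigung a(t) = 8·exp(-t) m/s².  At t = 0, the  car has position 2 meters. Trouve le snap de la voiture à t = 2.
En partant de l'accélération a(t) = 48·t^2 + 18·t - 8, nous prenons 2 dérivées. En dérivant l'accélération, nous obtenons le jerk: j(t) = 96·t + 18. En dérivant le jerk, nous obtenons le snap: s(t) = 96. De l'équation du snap s(t) = 96, nous substituons t = 2 pour obtenir s = 96.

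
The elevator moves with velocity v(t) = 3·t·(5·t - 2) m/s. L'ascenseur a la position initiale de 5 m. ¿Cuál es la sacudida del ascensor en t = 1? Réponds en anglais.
To solve this, we need to take 2 derivatives of our velocity equation v(t) = 3·t·(5·t - 2). Differentiating velocity, we get acceleration: a(t) = 30·t - 6. Taking d/dt of a(t), we find j(t) = 30. From the given jerk equation j(t) = 30, we substitute t = 1 to get j = 30.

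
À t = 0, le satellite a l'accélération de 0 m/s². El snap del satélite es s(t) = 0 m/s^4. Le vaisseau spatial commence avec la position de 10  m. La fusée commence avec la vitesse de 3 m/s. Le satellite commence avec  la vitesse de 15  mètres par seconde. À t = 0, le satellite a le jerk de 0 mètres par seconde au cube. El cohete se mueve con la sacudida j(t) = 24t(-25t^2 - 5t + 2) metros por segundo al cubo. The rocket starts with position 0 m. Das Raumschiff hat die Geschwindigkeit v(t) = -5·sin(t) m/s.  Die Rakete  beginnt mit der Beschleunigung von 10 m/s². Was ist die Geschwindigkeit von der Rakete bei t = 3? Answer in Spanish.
Partiendo de la sacudida j(t) = 24·t·(-25·t^2 - 5·t + 2), tomamos 2 antiderivadas. La integral de la sacudida es la aceleración. Usando a(0) = 10, obtenemos a(t) = -150·t^4 - 40·t^3 + 24·t^2 + 10. La integral de la aceleración, con v(0) = 3, da la velocidad: v(t) = -30·t^5 - 10·t^4 + 8·t^3 + 10·t + 3. De la ecuación de la velocidad v(t) = -30·t^5 - 10·t^4 + 8·t^3 + 10·t + 3, sustituimos t = 3 para obtener v = -7851.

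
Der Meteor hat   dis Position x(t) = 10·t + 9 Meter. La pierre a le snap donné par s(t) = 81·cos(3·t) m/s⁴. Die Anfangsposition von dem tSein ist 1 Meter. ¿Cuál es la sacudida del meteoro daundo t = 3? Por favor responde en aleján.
Ausgehend von der Position x(t) = 10·t + 9, nehmen wir 3 Ableitungen. Mit d/dt von x(t) finden wir v(t) = 10. Durch Ableiten von der Geschwindigkeit erhalten wir die Beschleunigung: a(t) = 0. Durch Ableiten von der Beschleunigung erhalten wir den Ruck: j(t) = 0. Mit j(t) = 0 und Einsetzen von t = 3, finden wir j = 0.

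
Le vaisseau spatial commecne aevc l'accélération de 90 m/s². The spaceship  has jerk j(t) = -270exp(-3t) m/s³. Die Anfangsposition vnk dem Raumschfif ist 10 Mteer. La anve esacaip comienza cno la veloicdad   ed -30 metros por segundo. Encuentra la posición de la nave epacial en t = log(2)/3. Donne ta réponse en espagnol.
Partiendo de la sacudida j(t) = -270·exp(-3·t), tomamos 3 integrales. Tomando ∫j(t)dt y aplicando a(0) = 90, encontramos a(t) = 90·exp(-3·t). La integral de la aceleración es la velocidad. Usando v(0) = -30, obtenemos v(t) = -30·exp(-3·t). Integrando la velocidad y usando la condición inicial x(0) = 10, obtenemos x(t) = 10·exp(-3·t). Usando x(t) = 10·exp(-3·t) y sustituyendo t = log(2)/3, encontramos x = 5.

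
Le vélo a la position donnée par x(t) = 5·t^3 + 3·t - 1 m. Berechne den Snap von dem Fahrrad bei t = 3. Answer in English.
Starting from position x(t) = 5·t^3 + 3·t - 1, we take 4 derivatives. The derivative of position gives velocity: v(t) = 15·t^2 + 3. Differentiating velocity, we get acceleration: a(t) = 30·t. Differentiating acceleration, we get jerk: j(t) = 30. Differentiating jerk, we get snap: s(t) = 0. Using s(t) = 0 and substituting t = 3, we find s = 0.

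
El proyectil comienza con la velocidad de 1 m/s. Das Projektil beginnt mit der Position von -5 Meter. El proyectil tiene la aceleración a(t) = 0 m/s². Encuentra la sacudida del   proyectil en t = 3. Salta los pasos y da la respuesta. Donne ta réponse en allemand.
Der Ruck bei t = 3 ist j = 0.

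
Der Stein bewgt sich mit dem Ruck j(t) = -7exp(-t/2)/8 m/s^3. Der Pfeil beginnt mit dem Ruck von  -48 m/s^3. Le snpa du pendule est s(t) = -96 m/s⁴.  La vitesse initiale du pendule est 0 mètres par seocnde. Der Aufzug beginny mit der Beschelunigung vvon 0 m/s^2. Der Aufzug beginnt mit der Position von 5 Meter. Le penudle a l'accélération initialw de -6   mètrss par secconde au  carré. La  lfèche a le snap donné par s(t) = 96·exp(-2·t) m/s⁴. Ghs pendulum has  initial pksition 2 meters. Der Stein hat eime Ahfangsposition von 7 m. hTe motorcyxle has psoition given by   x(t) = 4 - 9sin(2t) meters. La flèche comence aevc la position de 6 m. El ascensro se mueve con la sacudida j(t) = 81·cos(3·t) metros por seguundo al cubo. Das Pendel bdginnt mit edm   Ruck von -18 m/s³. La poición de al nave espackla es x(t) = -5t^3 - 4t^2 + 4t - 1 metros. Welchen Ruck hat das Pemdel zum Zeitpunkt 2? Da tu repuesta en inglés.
We must find the antiderivative of our snap equation s(t) = -96 1 time. The antiderivative of snap, with j(0) = -18, gives jerk: j(t) = -96·t - 18. Using j(t) = -96·t - 18 and substituting t = 2, we find j = -210.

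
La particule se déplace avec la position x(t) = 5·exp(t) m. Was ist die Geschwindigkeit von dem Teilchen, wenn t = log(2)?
Ausgehend von der Position x(t) = 5·exp(t), nehmen wir 1 Ableitung. Die Ableitung von der Position ergibt die Geschwindigkeit: v(t) = 5·exp(t). Wir haben die Geschwindigkeit v(t) = 5·exp(t). Durch Einsetzen von t = log(2): v(log(2)) = 10.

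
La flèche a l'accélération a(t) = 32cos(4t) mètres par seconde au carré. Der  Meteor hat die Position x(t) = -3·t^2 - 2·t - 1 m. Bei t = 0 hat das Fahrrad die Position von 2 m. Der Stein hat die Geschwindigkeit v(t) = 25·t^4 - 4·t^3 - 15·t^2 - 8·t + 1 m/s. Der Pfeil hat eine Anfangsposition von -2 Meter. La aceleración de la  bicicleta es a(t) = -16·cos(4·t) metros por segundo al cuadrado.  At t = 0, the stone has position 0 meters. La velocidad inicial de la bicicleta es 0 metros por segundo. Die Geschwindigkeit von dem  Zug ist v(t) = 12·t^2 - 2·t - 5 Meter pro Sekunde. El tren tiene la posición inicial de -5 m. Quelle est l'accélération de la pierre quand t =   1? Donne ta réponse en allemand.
Ausgehend von der Geschwindigkeit v(t) = 25·t^4 - 4·t^3 - 15·t^2 - 8·t + 1, nehmen wir 1 Ableitung. Die Ableitung von der Geschwindigkeit ergibt die Beschleunigung: a(t) = 100·t^3 - 12·t^2 - 30·t - 8. Wir haben die Beschleunigung a(t) = 100·t^3 - 12·t^2 - 30·t - 8. Durch Einsetzen von t = 1: a(1) = 50.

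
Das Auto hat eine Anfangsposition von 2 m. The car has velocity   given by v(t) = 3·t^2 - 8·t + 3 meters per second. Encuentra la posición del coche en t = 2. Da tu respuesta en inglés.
We need to integrate our velocity equation v(t) = 3·t^2 - 8·t + 3 1 time. Taking ∫v(t)dt and applying x(0) = 2, we find x(t) = t^3 - 4·t^2 + 3·t + 2. From the given position equation x(t) = t^3 - 4·t^2 + 3·t + 2, we substitute t = 2 to get x = 0.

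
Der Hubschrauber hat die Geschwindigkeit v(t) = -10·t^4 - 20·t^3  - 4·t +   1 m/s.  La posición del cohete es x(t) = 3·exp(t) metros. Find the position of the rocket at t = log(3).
We have position x(t) = 3·exp(t). Substituting t = log(3): x(log(3)) = 9.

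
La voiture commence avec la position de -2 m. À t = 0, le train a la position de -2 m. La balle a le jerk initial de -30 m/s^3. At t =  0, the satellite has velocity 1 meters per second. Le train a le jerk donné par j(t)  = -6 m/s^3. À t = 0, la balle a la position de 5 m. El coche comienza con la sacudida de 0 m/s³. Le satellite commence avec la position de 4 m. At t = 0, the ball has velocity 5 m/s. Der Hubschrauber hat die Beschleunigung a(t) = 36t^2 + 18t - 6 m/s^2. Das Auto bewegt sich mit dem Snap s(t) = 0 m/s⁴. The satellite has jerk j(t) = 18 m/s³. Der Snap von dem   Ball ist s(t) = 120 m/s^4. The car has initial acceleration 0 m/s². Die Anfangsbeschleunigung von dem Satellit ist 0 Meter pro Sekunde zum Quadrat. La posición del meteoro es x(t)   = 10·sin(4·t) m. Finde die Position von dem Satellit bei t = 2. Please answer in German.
Um dies zu lösen, müssen wir 3 Stammfunktionen unserer Gleichung für den Ruck j(t) = 18 finden. Das Integral von dem Ruck, mit a(0) = 0, ergibt die Beschleunigung: a(t) = 18·t. Mit ∫a(t)dt und Anwendung von v(0) = 1, finden wir v(t) = 9·t^2 + 1. Die Stammfunktion von der Geschwindigkeit, mit x(0) = 4, ergibt die Position: x(t) = 3·t^3 + t + 4. Mit x(t) = 3·t^3 + t + 4 und Einsetzen von t = 2, finden wir x = 30.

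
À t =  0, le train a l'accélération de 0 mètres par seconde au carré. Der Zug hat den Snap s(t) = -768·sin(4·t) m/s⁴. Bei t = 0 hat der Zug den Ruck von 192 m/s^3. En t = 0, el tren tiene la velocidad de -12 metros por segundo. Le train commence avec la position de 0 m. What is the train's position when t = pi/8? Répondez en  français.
Nous devons intégrer notre équation du snap s(t) = -768·sin(4·t) 4 fois. En prenant ∫s(t)dt et en appliquant j(0) = 192, nous trouvons j(t) = 192·cos(4·t). La primitive du jerk est l'accélération. En utilisant a(0) = 0, nous obtenons a(t) = 48·sin(4·t). En prenant ∫a(t)dt et en appliquant v(0) = -12, nous trouvons v(t) = -12·cos(4·t). En intégrant la vitesse et en utilisant la condition initiale x(0) = 0, nous obtenons x(t) = -3·sin(4·t). Nous avons la position x(t) = -3·sin(4·t). En substituant t = pi/8: x(pi/8) = -3.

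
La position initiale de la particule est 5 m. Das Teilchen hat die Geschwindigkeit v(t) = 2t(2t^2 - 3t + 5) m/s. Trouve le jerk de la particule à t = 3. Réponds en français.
Pour résoudre ceci, nous devons prendre 2 dérivées de notre équation de la vitesse v(t) = 2·t·(2·t^2 - 3·t + 5). En dérivant la vitesse, nous obtenons l'accélération: a(t) = 4·t^2 + 2·t·(4·t - 3) - 6·t + 10. En dérivant l'accélération, nous obtenons le jerk: j(t) = 24·t - 12. Nous avons le jerk j(t) = 24·t - 12. En substituant t = 3: j(3) = 60.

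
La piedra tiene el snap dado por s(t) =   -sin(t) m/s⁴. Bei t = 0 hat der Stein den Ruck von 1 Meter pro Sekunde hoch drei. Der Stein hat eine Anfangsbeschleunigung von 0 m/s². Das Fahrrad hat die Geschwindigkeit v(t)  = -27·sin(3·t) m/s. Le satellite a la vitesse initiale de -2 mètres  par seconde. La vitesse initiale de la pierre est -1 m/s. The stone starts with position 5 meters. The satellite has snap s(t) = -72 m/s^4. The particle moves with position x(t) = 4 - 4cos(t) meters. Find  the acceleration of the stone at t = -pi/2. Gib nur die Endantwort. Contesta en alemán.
a(-pi/2) = -1.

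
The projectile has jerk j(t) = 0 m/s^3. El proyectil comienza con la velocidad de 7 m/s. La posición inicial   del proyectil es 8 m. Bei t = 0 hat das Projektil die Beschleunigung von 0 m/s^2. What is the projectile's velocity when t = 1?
Starting from jerk j(t) = 0, we take 2 antiderivatives. The integral of jerk is acceleration. Using a(0) = 0, we get a(t) = 0. The antiderivative of acceleration is velocity. Using v(0) = 7, we get v(t) = 7. Using v(t) = 7 and substituting t = 1, we find v = 7.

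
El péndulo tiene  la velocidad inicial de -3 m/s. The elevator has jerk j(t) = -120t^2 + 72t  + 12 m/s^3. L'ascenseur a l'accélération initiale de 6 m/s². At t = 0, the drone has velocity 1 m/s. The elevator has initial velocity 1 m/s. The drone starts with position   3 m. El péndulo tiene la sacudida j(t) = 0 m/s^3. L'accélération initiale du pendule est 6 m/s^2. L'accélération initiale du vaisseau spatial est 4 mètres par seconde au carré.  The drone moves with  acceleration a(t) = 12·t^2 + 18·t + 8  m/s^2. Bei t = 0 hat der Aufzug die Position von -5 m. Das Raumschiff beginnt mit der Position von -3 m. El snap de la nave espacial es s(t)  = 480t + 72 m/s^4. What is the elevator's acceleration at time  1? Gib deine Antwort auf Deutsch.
Um dies zu lösen, müssen wir 1 Integral unserer Gleichung für den Ruck j(t) = -120·t^2 + 72·t + 12 finden. Mit ∫j(t)dt und Anwendung von a(0) = 6, finden wir a(t) = -40·t^3 + 36·t^2 + 12·t + 6. Aus der Gleichung für die Beschleunigung a(t) = -40·t^3 + 36·t^2 + 12·t + 6, setzen wir t = 1 ein und erhalten a = 14.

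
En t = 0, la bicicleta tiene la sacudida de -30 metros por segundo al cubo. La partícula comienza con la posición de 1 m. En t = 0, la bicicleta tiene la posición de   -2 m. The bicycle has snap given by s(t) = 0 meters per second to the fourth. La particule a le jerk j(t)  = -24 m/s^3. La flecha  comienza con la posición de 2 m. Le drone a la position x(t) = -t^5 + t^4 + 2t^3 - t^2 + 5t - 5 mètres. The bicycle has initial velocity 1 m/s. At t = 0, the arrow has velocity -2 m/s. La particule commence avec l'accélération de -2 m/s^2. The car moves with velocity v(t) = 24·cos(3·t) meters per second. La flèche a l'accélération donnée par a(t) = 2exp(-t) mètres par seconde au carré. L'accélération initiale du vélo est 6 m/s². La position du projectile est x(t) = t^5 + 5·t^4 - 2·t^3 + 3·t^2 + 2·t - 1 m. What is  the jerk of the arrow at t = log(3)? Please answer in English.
To solve this, we need to take 1 derivative of our acceleration equation a(t) = 2·exp(-t). The derivative of acceleration gives jerk: j(t) = -2·exp(-t). From the given jerk equation j(t) = -2·exp(-t), we substitute t = log(3) to get j = -2/3.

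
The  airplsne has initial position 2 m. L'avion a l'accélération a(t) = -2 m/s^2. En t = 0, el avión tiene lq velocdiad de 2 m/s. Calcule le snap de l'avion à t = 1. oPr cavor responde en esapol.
Para resolver esto, necesitamos tomar 2 derivadas de nuestra ecuación de la aceleración a(t) = -2. Tomando d/dt de a(t), encontramos j(t) = 0. La derivada de la sacudida da el snap: s(t) = 0. Usando s(t) = 0 y sustituyendo t = 1, encontramos s = 0.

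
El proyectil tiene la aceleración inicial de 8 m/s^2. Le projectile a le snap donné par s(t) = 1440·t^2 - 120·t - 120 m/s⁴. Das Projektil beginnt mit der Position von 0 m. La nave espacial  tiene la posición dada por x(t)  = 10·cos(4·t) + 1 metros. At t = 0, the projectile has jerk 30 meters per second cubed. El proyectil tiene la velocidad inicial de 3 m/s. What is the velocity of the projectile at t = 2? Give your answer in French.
Pour résoudre ceci, nous devons prendre 3 intégrales de notre équation du snap s(t) = 1440·t^2 - 120·t - 120. La primitive du snap est le jerk. En utilisant j(0) = 30, nous obtenons j(t) = 480·t^3 - 60·t^2 - 120·t + 30. L'intégrale du jerk est l'accélération. En utilisant a(0) = 8, nous obtenons a(t) = 120·t^4 - 20·t^3 - 60·t^2 + 30·t + 8. En intégrant l'accélération et en utilisant la condition initiale v(0) = 3, nous obtenons v(t) = 24·t^5 - 5·t^4 - 20·t^3 + 15·t^2 + 8·t + 3. De l'équation de la vitesse v(t) = 24·t^5 - 5·t^4 - 20·t^3 + 15·t^2 + 8·t + 3, nous substituons t = 2 pour obtenir v = 607.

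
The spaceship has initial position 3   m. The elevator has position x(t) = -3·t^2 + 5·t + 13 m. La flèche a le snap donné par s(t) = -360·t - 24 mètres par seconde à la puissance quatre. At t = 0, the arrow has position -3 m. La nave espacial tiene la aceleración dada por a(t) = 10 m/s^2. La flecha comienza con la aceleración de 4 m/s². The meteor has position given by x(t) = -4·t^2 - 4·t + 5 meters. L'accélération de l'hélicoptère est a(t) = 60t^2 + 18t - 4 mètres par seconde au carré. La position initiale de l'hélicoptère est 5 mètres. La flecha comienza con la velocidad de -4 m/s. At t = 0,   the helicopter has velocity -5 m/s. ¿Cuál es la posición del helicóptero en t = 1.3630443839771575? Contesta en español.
Para resolver esto, necesitamos tomar 2 antiderivadas de nuestra ecuación de la aceleración a(t) = 60·t^2 + 18·t - 4. La antiderivada de la aceleración, con v(0) = -5, da la velocidad: v(t) = 20·t^3 + 9·t^2 - 4·t - 5. La integral de la velocidad, con x(0) = 5, da la posición: x(t) = 5·t^4 + 3·t^3 - 2·t^2 - 5·t + 5. Tenemos la posición x(t) = 5·t^4 + 3·t^3 - 2·t^2 - 5·t + 5. Sustituyendo t = 1.3630443839771575: x(1.3630443839771575) = 19.3249337812073.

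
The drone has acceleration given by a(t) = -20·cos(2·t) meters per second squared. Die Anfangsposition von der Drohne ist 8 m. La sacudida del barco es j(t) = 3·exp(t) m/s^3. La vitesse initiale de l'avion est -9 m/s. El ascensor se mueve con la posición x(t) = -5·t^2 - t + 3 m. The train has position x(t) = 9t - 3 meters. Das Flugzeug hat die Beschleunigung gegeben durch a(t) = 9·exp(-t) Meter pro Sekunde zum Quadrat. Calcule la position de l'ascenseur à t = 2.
En utilisant x(t) = -5·t^2 - t + 3 et en substituant t = 2, nous trouvons x = -19.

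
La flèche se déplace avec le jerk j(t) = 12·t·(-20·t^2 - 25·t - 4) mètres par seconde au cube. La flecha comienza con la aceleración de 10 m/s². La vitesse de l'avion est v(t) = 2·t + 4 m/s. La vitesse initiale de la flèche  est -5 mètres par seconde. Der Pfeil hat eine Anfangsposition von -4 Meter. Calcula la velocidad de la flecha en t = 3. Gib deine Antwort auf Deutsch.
Wir müssen die Stammfunktion unserer Gleichung für den Ruck j(t) = 12·t·(-20·t^2 - 25·t - 4) 2-mal finden. Die Stammfunktion von dem Ruck ist die Beschleunigung. Mit a(0) = 10 erhalten wir a(t) = -60·t^4 - 100·t^3 - 24·t^2 + 10. Das Integral von der Beschleunigung ist die Geschwindigkeit. Mit v(0) = -5 erhalten wir v(t) = -12·t^5 - 25·t^4 - 8·t^3 + 10·t - 5. Wir haben die Geschwindigkeit v(t) = -12·t^5 - 25·t^4 - 8·t^3 + 10·t - 5. Durch Einsetzen von t = 3: v(3) = -5132.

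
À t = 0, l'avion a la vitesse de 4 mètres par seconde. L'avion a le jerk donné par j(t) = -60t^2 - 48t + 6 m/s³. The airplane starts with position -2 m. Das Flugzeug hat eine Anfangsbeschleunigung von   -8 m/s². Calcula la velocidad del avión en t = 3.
Partiendo de la sacudida j(t) = -60·t^2 - 48·t + 6, tomamos 2 integrales. Integrando la sacudida y usando la condición inicial a(0) = -8, obtenemos a(t) = -20·t^3 - 24·t^2 + 6·t - 8. Integrando la aceleración y usando la condición inicial v(0) = 4, obtenemos v(t) = -5·t^4 - 8·t^3 + 3·t^2 - 8·t + 4. Tenemos la velocidad v(t) = -5·t^4 - 8·t^3 + 3·t^2 - 8·t + 4. Sustituyendo t = 3: v(3) = -614.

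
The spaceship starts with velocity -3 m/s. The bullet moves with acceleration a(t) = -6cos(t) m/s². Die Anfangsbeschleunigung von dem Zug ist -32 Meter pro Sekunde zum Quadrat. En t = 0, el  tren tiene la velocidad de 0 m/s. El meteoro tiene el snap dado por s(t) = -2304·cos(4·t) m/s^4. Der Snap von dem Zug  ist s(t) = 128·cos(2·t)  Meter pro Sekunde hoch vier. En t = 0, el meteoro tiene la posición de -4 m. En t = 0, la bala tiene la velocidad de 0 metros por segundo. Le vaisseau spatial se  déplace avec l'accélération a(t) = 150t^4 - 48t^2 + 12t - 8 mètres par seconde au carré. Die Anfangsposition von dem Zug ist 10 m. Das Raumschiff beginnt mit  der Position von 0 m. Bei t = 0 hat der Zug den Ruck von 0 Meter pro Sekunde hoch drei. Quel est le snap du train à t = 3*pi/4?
Nous avons le snap s(t) = 128·cos(2·t). En substituant t = 3*pi/4: s(3*pi/4) = 0.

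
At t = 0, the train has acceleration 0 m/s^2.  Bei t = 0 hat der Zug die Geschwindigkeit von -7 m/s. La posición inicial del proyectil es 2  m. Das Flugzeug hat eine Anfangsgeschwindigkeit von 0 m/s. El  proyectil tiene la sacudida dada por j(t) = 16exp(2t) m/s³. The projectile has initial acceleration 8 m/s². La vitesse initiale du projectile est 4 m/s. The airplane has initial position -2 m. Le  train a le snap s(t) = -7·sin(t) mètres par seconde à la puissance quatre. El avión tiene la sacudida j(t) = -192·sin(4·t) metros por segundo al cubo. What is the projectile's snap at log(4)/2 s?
Starting from jerk j(t) = 16·exp(2·t), we take 1 derivative. The derivative of jerk gives snap: s(t) = 32·exp(2·t). Using s(t) = 32·exp(2·t) and substituting t = log(4)/2, we find s = 128.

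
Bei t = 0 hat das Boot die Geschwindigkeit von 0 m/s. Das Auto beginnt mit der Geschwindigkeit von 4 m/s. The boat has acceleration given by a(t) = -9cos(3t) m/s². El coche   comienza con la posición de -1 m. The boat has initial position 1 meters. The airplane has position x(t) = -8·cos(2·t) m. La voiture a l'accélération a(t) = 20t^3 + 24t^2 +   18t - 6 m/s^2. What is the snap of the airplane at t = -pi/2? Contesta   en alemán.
Um dies zu lösen, müssen wir 4 Ableitungen unserer Gleichung für die Position x(t) = -8·cos(2·t) nehmen. Durch Ableiten von der Position erhalten wir die Geschwindigkeit: v(t) = 16·sin(2·t). Die Ableitung von der Geschwindigkeit ergibt die Beschleunigung: a(t) = 32·cos(2·t). Durch Ableiten von der Beschleunigung erhalten wir den Ruck: j(t) = -64·sin(2·t). Die Ableitung von dem Ruck ergibt den Snap: s(t) = -128·cos(2·t). Mit s(t) = -128·cos(2·t) und Einsetzen von t = -pi/2, finden wir s = 128.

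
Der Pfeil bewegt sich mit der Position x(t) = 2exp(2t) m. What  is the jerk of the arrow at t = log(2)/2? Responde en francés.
En partant de la position x(t) = 2·exp(2·t), nous prenons 3 dérivées. La dérivée de la position donne la vitesse: v(t) = 4·exp(2·t). En prenant d/dt de v(t), nous trouvons a(t) = 8·exp(2·t). La dérivée de l'accélération donne le jerk: j(t) = 16·exp(2·t). En utilisant j(t) = 16·exp(2·t) et en substituant t = log(2)/2, nous trouvons j = 32.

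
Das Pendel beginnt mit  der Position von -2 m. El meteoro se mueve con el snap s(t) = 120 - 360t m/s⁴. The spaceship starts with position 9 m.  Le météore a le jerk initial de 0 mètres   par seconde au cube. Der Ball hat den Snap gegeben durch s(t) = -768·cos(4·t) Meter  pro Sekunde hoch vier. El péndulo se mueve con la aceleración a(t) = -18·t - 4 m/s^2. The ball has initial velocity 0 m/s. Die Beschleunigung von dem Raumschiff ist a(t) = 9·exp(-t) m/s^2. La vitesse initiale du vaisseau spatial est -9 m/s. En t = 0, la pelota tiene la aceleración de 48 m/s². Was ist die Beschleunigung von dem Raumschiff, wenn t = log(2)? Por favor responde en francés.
De l'équation de l'accélération a(t) = 9·exp(-t), nous substituons t = log(2) pour obtenir a = 9/2.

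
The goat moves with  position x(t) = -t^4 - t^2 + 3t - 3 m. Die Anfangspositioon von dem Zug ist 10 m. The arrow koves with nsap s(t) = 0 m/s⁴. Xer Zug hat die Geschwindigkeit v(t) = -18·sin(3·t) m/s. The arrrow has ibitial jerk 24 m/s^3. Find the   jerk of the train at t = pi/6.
Starting from velocity v(t) = -18·sin(3·t), we take 2 derivatives. Taking d/dt of v(t), we find a(t) = -54·cos(3·t). Differentiating acceleration, we get jerk: j(t) = 162·sin(3·t). From the given jerk equation j(t) = 162·sin(3·t), we substitute t = pi/6 to get j = 162.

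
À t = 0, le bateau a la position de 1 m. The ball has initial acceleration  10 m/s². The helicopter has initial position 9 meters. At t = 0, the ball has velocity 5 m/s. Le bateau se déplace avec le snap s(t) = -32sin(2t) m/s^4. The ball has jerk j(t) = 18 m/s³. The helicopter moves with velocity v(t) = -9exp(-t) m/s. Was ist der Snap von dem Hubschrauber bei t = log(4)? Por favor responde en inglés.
We must differentiate our velocity equation v(t) = -9·exp(-t) 3 times. Taking d/dt of v(t), we find a(t) = 9·exp(-t). Taking d/dt of a(t), we find j(t) = -9·exp(-t). The derivative of jerk gives snap: s(t) = 9·exp(-t). From the given snap equation s(t) = 9·exp(-t), we substitute t = log(4) to get s = 9/4.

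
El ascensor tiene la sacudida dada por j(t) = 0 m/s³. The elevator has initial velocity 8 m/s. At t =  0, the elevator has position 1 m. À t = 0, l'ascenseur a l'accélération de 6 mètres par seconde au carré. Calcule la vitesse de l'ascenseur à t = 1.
En partant du jerk j(t) = 0, nous prenons 2 primitives. En intégrant le jerk et en utilisant la condition initiale a(0) = 6, nous obtenons a(t) = 6. L'intégrale de l'accélération, avec v(0) = 8, donne la vitesse: v(t) = 6·t + 8. De l'équation de la vitesse v(t) = 6·t + 8, nous substituons t = 1 pour obtenir v = 14.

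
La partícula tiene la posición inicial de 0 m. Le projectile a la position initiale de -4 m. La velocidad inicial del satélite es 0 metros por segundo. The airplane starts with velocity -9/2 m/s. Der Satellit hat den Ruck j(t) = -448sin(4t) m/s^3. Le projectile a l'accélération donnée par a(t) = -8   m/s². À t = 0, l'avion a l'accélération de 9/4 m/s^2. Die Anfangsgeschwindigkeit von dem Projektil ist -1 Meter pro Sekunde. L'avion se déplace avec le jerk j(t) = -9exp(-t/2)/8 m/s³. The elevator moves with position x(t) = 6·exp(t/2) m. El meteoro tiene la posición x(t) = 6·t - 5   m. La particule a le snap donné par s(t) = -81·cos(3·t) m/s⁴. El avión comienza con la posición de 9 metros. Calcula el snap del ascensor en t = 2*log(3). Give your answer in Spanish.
Para resolver esto, necesitamos tomar 4 derivadas de nuestra ecuación de la posición x(t) = 6·exp(t/2). Tomando d/dt de x(t), encontramos v(t) = 3·exp(t/2). Tomando d/dt de v(t), encontramos a(t) = 3·exp(t/2)/2. Tomando d/dt de a(t), encontramos j(t) = 3·exp(t/2)/4. Tomando d/dt de j(t), encontramos s(t) = 3·exp(t/2)/8. Usando s(t) = 3·exp(t/2)/8 y sustituyendo t = 2*log(3), encontramos s = 9/8.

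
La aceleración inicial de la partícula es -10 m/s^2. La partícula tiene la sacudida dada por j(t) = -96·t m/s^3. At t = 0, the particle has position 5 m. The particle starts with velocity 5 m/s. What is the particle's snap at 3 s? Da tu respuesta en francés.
Nous devons dériver notre équation du jerk j(t) = -96·t 1 fois. La dérivée du jerk donne le snap: s(t) = -96. En utilisant s(t) = -96 et en substituant t = 3, nous trouvons s = -96.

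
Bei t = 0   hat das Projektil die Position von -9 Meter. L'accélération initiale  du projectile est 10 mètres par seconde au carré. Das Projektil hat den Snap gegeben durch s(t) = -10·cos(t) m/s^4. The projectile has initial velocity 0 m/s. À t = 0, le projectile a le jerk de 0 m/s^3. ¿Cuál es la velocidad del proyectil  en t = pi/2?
Para resolver esto, necesitamos tomar 3 antiderivadas de nuestra ecuación del snap s(t) = -10·cos(t). La antiderivada del snap, con j(0) = 0, da la sacudida: j(t) = -10·sin(t). Tomando ∫j(t)dt y aplicando a(0) = 10, encontramos a(t) = 10·cos(t). Tomando ∫a(t)dt y aplicando v(0) = 0, encontramos v(t) = 10·sin(t). De la ecuación de la velocidad v(t) = 10·sin(t), sustituimos t = pi/2 para obtener v = 10.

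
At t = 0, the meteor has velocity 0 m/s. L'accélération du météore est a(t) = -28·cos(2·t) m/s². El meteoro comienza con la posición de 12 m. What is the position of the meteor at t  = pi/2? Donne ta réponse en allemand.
Wir müssen unsere Gleichung für die Beschleunigung a(t) = -28·cos(2·t) 2-mal integrieren. Mit ∫a(t)dt und Anwendung von v(0) = 0, finden wir v(t) = -14·sin(2·t). Die Stammfunktion von der Geschwindigkeit ist die Position. Mit x(0) = 12 erhalten wir x(t) = 7·cos(2·t) + 5. Mit x(t) = 7·cos(2·t) + 5 und Einsetzen von t = pi/2, finden wir x = -2.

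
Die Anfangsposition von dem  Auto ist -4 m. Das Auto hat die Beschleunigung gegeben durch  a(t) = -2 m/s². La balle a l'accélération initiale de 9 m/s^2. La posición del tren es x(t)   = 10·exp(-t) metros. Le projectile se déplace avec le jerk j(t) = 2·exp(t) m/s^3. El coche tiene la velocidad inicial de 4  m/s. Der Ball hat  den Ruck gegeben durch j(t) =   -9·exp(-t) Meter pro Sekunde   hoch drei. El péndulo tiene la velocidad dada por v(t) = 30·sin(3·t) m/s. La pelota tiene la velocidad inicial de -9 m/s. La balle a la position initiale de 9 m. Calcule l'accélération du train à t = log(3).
En partant de la position x(t) = 10·exp(-t), nous prenons 2 dérivées. En dérivant la position, nous obtenons la vitesse: v(t) = -10·exp(-t). La dérivée de la vitesse donne l'accélération: a(t) = 10·exp(-t). Nous avons l'accélération a(t) = 10·exp(-t). En substituant t = log(3): a(log(3)) = 10/3.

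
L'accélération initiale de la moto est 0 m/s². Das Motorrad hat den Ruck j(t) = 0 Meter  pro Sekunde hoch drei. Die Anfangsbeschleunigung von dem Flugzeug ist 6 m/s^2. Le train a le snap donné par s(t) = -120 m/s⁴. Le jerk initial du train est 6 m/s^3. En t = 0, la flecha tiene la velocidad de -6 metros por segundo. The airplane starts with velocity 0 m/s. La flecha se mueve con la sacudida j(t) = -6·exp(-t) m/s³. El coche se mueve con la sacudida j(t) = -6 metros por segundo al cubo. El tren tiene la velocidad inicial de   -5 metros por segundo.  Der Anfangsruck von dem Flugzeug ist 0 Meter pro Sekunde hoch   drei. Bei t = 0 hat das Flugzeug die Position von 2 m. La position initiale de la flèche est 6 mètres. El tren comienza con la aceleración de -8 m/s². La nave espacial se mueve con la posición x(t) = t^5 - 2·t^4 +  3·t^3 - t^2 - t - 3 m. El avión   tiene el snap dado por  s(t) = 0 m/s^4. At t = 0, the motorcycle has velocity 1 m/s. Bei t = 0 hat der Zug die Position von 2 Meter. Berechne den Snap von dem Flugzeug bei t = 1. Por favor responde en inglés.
Using s(t) = 0 and substituting t = 1, we find s = 0.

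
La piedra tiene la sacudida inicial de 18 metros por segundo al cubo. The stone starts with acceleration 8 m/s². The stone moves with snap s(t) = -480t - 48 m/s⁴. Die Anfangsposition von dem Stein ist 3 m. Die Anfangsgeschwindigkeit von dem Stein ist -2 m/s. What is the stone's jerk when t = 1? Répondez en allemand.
Wir müssen die Stammfunktion unserer Gleichung für den Snap s(t) = -480·t - 48 1-mal finden. Mit ∫s(t)dt und Anwendung von j(0) = 18, finden wir j(t) = -240·t^2 - 48·t + 18. Wir haben den Ruck j(t) = -240·t^2 - 48·t + 18. Durch Einsetzen von t = 1: j(1) = -270.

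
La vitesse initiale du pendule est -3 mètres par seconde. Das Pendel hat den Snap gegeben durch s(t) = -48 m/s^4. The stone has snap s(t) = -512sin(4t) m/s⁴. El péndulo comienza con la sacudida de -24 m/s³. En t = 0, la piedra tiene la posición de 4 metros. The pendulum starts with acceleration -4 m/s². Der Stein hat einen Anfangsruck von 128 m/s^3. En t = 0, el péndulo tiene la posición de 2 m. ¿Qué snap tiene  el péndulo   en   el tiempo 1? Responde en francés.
Nous avons le snap s(t) = -48. En substituant t = 1: s(1) = -48.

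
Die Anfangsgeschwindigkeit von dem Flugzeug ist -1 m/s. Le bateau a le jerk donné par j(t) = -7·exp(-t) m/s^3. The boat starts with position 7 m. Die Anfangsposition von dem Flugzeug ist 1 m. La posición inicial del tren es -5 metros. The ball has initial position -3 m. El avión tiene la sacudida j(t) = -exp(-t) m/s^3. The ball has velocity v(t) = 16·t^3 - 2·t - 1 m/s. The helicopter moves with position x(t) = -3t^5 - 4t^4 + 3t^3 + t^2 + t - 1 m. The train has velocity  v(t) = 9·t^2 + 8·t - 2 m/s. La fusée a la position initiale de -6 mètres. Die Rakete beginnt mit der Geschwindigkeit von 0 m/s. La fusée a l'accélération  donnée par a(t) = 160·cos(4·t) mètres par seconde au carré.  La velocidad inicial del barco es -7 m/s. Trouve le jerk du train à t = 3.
Pour résoudre ceci, nous devons prendre 2 dérivées de notre équation de la vitesse v(t) = 9·t^2 + 8·t - 2. En dérivant la vitesse, nous obtenons l'accélération: a(t) = 18·t + 8. En dérivant l'accélération, nous obtenons le jerk: j(t) = 18. Nous avons le jerk j(t) = 18. En substituant t = 3: j(3) = 18.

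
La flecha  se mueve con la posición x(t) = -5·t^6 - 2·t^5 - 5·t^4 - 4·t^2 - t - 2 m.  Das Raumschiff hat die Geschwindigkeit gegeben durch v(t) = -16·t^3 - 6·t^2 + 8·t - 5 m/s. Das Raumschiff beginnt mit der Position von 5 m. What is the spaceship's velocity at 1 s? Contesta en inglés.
From the given velocity equation v(t) = -16·t^3 - 6·t^2 + 8·t - 5, we substitute t = 1 to get v = -19.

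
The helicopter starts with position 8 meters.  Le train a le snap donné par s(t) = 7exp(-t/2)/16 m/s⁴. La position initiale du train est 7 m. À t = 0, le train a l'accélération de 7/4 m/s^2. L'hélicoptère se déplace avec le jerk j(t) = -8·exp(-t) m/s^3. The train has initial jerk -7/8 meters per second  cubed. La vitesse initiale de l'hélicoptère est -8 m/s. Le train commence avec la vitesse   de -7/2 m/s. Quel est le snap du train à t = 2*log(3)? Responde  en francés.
Nous avons le snap s(t) = 7·exp(-t/2)/16. En substituant t = 2*log(3): s(2*log(3)) = 7/48.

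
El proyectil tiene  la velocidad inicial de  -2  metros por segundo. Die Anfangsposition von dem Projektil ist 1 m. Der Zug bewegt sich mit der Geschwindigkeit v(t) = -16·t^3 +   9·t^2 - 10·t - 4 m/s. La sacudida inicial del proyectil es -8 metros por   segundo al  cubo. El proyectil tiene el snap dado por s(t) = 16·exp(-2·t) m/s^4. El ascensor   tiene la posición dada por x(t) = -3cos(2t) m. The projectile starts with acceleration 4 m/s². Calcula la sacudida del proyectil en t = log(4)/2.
Para resolver esto, necesitamos tomar 1 antiderivada de nuestra ecuación del snap s(t) = 16·exp(-2·t). La integral del snap es la sacudida. Usando j(0) = -8, obtenemos j(t) = -8·exp(-2·t). Tenemos la sacudida j(t) = -8·exp(-2·t). Sustituyendo t = log(4)/2: j(log(4)/2) = -2.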